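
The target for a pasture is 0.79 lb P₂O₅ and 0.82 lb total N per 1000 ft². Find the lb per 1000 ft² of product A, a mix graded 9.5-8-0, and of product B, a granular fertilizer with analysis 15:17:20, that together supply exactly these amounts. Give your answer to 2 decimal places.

5.04 lb product A, 2.28 lb product B

Per-1000 ft² balance (a = product A, b = product B):
P₂O₅: 0.08·a + 0.17·b = 0.79
N: 0.095·a + 0.15·b = 0.82
From row1: a = (0.79 − 0.17·b) / 0.08.
Into row2: 0.095·(0.79 − 0.17·b)/0.08 + 0.15·b = 0.82 → b = 2.27711, a = 5.03614.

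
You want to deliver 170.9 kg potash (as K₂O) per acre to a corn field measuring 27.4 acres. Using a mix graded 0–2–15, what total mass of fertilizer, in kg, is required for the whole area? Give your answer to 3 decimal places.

31217.733 kg

Product per acre = 170.9 / 15% = 1139.33 kg.
Total product = 1139.33 × 27.4 = 31217.7333 kg.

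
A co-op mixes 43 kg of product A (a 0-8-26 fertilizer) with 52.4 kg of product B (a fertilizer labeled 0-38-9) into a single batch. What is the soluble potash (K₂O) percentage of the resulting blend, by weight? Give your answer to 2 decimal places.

16.66% K₂O

Total mass = 43 + 52.4 = 95.4 kg.
K₂O mass = 26%×43 + 9%×52.4 = 15.896 kg.
% K₂O = 15.896 / 95.4 = 16.6625%.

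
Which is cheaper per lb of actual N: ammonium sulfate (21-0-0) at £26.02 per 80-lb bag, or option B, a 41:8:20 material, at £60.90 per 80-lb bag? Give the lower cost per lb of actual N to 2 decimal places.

ammonium sulfate: N per bag = 80 × 21% = 16.8 lb; cost = 26.02 / 16.8 = £1.5488/lb N.
option B: N per bag = 80 × 41% = 32.8 lb; cost = 60.90 / 32.8 = £1.8567/lb N.
ammonium sulfate is cheaper.

£1.55 per lb N (ammonium sulfate)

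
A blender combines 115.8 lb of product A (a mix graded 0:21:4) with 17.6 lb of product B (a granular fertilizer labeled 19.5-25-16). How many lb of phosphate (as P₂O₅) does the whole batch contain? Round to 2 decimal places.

28.72 lb P₂O₅

P₂O₅ mass = 21%×115.8 + 25%×17.6 = 28.718 lb.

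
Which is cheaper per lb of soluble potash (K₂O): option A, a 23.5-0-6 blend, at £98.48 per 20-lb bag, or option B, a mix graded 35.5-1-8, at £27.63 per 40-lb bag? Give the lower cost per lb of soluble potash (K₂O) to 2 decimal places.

option A: K₂O per bag = 20 × 6% = 1.2 lb; cost = 98.48 / 1.2 = £82.0667/lb K₂O.
option B: K₂O per bag = 40 × 8% = 3.2 lb; cost = 27.63 / 3.2 = £8.6344/lb K₂O.
option B is cheaper.

£8.63 per lb K₂O (option B)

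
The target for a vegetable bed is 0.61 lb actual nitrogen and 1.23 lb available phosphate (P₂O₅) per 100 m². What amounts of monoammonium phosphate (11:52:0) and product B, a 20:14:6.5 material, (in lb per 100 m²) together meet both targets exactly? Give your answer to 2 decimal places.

1.81 lb monoammonium phosphate, 2.05 lb product B

Per-100 m² balance (a = monoammonium phosphate, b = product B):
N: 0.11·a + 0.2·b = 0.61
P₂O₅: 0.52·a + 0.14·b = 1.23
Eliminate a: (row1) − 0.11/0.52·(row2) → 0.170385·b = 0.349808, so b = 2.05305.
Back-substitute: a = (0.61 − 0.2·2.05305) / 0.11 = 1.81264.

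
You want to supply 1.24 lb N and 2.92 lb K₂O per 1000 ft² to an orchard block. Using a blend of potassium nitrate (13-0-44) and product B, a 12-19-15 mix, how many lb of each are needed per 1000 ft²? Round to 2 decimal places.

4.94 lb potassium nitrate, 4.98 lb product B

Let a = lb of potassium nitrate, b = lb of product B (per 1000 ft²).
N: 0.13·a + 0.12·b = 1.24
K₂O: 0.44·a + 0.15·b = 2.92
Solving simultaneously: a = 4.93694, b = 4.98498.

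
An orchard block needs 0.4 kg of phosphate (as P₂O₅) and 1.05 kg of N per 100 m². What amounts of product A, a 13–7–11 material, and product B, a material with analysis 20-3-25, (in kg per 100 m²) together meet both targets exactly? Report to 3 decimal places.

Let a = kg of product A, b = kg of product B (per 100 m²).
P₂O₅: 0.07·a + 0.03·b = 0.4
N: 0.13·a + 0.2·b = 1.05
Eliminate a: (row1) − 0.07/0.13·(row2) → -0.0776923·b = -0.165385, so b = 2.12871.
Back-substitute: a = (0.4 − 0.03·2.12871) / 0.07 = 4.80198.

4.802 kg product A, 2.129 kg product B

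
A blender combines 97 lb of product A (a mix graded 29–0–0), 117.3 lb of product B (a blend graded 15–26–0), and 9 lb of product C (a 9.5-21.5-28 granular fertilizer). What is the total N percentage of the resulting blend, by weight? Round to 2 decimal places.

Total mass = 97 + 117.3 + 9 = 223.3 lb.
N mass = 29%×97 + 15%×117.3 + 9.5%×9 = 46.58 lb.
% N = 46.58 / 223.3 = 20.8598%.

20.86% N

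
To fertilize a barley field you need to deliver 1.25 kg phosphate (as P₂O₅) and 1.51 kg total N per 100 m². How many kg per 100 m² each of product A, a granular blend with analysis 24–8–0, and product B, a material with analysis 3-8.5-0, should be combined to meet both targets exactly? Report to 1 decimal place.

With a, b = kg per 100 m² of product A and product B:
P₂O₅: 0.08·a + 0.085·b = 1.25
N: 0.24·a + 0.03·b = 1.51
Eliminate b: (row1) − 0.085/0.03·(row2) → -0.6·a = -3.02833, so a = 5.04722.
Then b = (1.51 − 0.24·5.04722) / 0.03 = 9.95556.

5.0 kg product A, 10.0 kg product B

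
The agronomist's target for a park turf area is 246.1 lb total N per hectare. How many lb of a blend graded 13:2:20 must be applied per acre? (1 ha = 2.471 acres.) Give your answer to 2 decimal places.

Product per hectare = 246.1 / 13% = 1893.08 lb.
Convert to per acre: 1893.08 × 0.404694 = 766.118 lb.

766.12 lb of product per acre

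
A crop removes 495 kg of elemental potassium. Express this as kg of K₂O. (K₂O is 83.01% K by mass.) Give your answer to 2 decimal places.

596.31 kg K₂O

K₂O = 495 / 0.8301 = 596.314 kg.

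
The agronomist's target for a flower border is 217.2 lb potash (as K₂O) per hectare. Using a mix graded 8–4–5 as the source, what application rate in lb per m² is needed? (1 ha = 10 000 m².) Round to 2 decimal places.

0.43 lb of product per sq m

Product per hectare = 217.2 / 5% = 4344 lb.
Convert to per m²: 4344 × 0.0001 = 0.4344 lb.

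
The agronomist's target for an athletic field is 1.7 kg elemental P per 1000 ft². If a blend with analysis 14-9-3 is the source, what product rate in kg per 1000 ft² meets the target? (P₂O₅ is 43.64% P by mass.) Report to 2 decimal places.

As P₂O₅: 1.7 / 0.4364 = 3.89551 kg per 1000 ft².
Product per 1000 ft² = 3.89551 / 9% = 43.2834 kg.

43.28 kg of product per thousand sq ft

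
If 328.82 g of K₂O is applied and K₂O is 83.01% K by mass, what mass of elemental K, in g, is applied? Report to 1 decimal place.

273.0 g K

K = 328.82 × 0.8301 = 272.953 g.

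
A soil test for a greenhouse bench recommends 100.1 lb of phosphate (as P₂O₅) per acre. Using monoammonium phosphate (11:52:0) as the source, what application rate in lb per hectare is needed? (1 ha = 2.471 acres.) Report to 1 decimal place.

Product per acre = 100.1 / 52% = 192.5 lb.
Convert to per hectare: 192.5 × 2.471 = 475.667 lb.

475.7 lb of product per hectare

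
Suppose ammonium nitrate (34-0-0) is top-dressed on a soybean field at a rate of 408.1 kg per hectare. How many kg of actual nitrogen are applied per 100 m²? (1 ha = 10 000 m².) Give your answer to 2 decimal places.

1.39 kg N per hundred sq m

nitrogen per hectare = 408.1 × 34% = 138.754 kg.
Convert to per 100 m²: 138.754 × 0.01 = 1.38754 kg.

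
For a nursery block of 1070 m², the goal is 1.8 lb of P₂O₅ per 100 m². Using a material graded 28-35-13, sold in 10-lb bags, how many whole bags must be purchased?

Product per 100 m² = 1.8 / 35% = 5.14286 lb.
Total product = 5.14286 × 1070 / 100 = 55.0286 lb.
Bags = ⌈55.0286 / 10⌉ = 6.

6 bags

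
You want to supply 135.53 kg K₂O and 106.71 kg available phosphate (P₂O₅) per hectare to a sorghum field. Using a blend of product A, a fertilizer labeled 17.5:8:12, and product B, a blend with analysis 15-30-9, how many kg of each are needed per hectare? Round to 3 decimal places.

1078.302 kg product A, 68.153 kg product B

Let a = kg of product A, b = kg of product B (per hectare).
K₂O: 0.12·a + 0.09·b = 135.53
P₂O₅: 0.08·a + 0.3·b = 106.71
Solving simultaneously: a = 1078.3021, b = 68.1528.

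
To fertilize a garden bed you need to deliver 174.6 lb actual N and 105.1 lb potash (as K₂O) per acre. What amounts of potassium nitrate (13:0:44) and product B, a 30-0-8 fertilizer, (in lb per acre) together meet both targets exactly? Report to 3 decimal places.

Per-acre balance (a = potassium nitrate, b = product B):
N: 0.13·a + 0.3·b = 174.6
K₂O: 0.44·a + 0.08·b = 105.1
Eliminate b: (row1) − 0.3/0.08·(row2) → -1.52·a = -219.525, so a = 144.4243.
Then b = (105.1 − 0.44·144.4243) / 0.08 = 519.4161.

144.424 lb potassium nitrate, 519.416 lb product B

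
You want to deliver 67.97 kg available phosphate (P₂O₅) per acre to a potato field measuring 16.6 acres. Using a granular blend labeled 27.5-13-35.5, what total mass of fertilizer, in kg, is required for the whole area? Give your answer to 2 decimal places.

8679.25 kg

Product per acre = 67.97 / 13% = 522.846 kg.
Total product = 522.846 × 16.6 = 8679.246 kg.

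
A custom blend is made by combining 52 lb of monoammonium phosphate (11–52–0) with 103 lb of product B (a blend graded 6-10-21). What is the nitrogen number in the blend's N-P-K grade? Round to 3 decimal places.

Total mass = 52 + 103 = 155 lb.
N mass = 11%×52 + 6%×103 = 11.9 lb.
% N = 11.9 / 155 = 7.67742%.

7.677% N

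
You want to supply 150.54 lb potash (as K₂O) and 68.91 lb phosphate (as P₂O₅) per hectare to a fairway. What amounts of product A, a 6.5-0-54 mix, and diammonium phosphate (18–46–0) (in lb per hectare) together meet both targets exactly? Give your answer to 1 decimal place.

Let a = lb of product A, b = lb of diammonium phosphate (per hectare).
K₂O: 0.54·a + 0·b = 150.54
P₂O₅: 0·a + 0.46·b = 68.91
Solving simultaneously: a = 278.778, b = 149.804.

278.8 lb product A, 149.8 lb diammonium phosphate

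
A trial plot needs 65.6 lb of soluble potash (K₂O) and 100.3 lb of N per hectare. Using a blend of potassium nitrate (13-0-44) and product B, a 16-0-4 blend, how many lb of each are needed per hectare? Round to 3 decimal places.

Per-hectare balance (a = potassium nitrate, b = product B):
K₂O: 0.44·a + 0.04·b = 65.6
N: 0.13·a + 0.16·b = 100.3
From row1: a = (65.6 − 0.04·b) / 0.44.
Into row2: 0.13·(65.6 − 0.04·b)/0.44 + 0.16·b = 100.3 → b = 546.0736, a = 99.4479.

99.448 lb potassium nitrate, 546.074 lb product B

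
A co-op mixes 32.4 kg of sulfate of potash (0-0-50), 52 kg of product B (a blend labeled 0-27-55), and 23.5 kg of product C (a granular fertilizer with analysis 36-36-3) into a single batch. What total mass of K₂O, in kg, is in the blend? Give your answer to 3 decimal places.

45.505 kg K₂O

K₂O mass = 50%×32.4 + 55%×52 + 3%×23.5 = 45.505 kg.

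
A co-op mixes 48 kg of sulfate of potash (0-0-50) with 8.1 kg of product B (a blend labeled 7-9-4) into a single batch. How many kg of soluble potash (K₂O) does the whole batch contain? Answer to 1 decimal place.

24.3 kg K₂O

K₂O mass = 50%×48 + 4%×8.1 = 24.324 kg.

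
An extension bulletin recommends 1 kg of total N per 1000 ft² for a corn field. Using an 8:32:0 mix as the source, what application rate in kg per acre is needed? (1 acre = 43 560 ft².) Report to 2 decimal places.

Product per 1000 ft² = 1 / 8% = 12.5 kg.
Convert to per acre: 12.5 × 43.56 = 544.5 kg.

544.50 kg of product per acre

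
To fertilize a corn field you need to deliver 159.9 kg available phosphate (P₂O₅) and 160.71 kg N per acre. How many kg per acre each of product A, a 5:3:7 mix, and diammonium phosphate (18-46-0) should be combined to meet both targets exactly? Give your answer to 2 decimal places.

2565.03 kg product A, 180.32 kg diammonium phosphate

Per-acre balance (a = product A, b = diammonium phosphate):
P₂O₅: 0.03·a + 0.46·b = 159.9
N: 0.05·a + 0.18·b = 160.71
Solving simultaneously: a = 2565.034, b = 180.324.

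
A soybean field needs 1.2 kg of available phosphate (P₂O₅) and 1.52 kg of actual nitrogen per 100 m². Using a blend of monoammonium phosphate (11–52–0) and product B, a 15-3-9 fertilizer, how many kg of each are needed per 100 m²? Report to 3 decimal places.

1.799 kg monoammonium phosphate, 8.814 kg product B

With a, b = kg per 100 m² of monoammonium phosphate and product B:
P₂O₅: 0.52·a + 0.03·b = 1.2
N: 0.11·a + 0.15·b = 1.52
Solving simultaneously: a = 1.7992, b = 8.81392.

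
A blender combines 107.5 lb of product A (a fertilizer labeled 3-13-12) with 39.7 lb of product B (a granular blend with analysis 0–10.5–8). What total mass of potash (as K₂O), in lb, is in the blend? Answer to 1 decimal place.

K₂O mass = 12%×107.5 + 8%×39.7 = 16.076 lb.

16.1 lb K₂O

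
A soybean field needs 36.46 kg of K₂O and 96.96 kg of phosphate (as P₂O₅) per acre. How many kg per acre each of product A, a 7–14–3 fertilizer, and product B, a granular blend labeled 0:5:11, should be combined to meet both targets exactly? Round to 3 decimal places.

Per-acre balance (a = product A, b = product B):
K₂O: 0.03·a + 0.11·b = 36.46
P₂O₅: 0.14·a + 0.05·b = 96.96
Eliminate a: (row1) − 0.03/0.14·(row2) → 0.0992857·b = 15.6829, so b = 157.9568.
Back-substitute: a = (36.46 − 0.11·157.9568) / 0.03 = 636.1583.

636.158 kg product A, 157.957 kg product B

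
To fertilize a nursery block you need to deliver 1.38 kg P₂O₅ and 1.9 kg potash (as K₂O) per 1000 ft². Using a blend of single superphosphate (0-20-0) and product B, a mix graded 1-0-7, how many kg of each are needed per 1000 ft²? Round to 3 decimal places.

6.900 kg single superphosphate, 27.143 kg product B

Let a = kg of single superphosphate, b = kg of product B (per 1000 ft²).
P₂O₅: 0.2·a + 0·b = 1.38
K₂O: 0·a + 0.07·b = 1.9
Solving simultaneously: a = 6.9, b = 27.1429.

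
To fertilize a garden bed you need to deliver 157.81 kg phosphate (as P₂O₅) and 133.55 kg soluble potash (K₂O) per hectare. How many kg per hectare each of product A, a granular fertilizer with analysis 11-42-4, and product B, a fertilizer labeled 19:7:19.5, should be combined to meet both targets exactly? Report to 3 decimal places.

270.853 kg product A, 629.312 kg product B

Per-hectare balance (a = product A, b = product B):
P₂O₅: 0.42·a + 0.07·b = 157.81
K₂O: 0.04·a + 0.195·b = 133.55
From row1: a = (157.81 − 0.07·b) / 0.42.
Into row2: 0.04·(157.81 − 0.07·b)/0.42 + 0.195·b = 133.55 → b = 629.3123, a = 270.8527.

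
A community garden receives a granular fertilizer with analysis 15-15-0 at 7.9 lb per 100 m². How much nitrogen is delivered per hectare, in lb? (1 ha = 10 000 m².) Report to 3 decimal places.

118.500 lb N per hectare

nitrogen per 100 m² = 7.9 × 15% = 1.185 lb.
Convert to per hectare: 1.185 × 100 = 118.5 lb.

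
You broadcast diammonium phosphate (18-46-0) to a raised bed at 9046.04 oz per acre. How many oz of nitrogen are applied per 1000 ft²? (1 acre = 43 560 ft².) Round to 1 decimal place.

nitrogen per acre = 9046.04 × 18% = 1628.29 oz.
Convert to per 1000 ft²: 1628.29 × 0.0229568 = 37.3803 oz.

37.4 oz N per thousand sq ft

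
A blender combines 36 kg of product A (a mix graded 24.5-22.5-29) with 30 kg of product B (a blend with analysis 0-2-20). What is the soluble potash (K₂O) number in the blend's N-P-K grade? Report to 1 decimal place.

Total mass = 36 + 30 = 66 kg.
K₂O mass = 29%×36 + 20%×30 = 16.44 kg.
% K₂O = 16.44 / 66 = 24.9091%.

24.9% K₂O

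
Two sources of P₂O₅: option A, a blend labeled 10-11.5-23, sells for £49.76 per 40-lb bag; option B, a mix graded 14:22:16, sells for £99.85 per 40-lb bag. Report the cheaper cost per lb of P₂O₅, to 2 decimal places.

option A: P₂O₅ per bag = 40 × 11.5% = 4.6 lb; cost = 49.76 / 4.6 = £10.8174/lb P₂O₅.
option B: P₂O₅ per bag = 40 × 22% = 8.8 lb; cost = 99.85 / 8.8 = £11.3466/lb P₂O₅.
option A is cheaper.

£10.82 per lb P₂O₅ (option A)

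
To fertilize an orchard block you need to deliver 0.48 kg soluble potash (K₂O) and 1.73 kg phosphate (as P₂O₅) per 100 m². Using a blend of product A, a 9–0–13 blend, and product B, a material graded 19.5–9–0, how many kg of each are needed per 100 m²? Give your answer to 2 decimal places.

Per-100 m² balance (a = product A, b = product B):
K₂O: 0.13·a + 0·b = 0.48
P₂O₅: 0·a + 0.09·b = 1.73
Solving simultaneously: a = 3.69231, b = 19.2222.

3.69 kg product A, 19.22 kg product B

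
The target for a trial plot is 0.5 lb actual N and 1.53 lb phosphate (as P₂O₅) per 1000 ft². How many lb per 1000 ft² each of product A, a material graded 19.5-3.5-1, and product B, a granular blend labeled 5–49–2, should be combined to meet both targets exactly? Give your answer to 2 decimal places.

1.80 lb product A, 2.99 lb product B

Per-1000 ft² balance (a = product A, b = product B):
N: 0.195·a + 0.05·b = 0.5
P₂O₅: 0.035·a + 0.49·b = 1.53
Eliminate b: (row1) − 0.05/0.49·(row2) → 0.191429·a = 0.343878, so a = 1.79638.
Then b = (1.53 − 0.035·1.79638) / 0.49 = 2.99414.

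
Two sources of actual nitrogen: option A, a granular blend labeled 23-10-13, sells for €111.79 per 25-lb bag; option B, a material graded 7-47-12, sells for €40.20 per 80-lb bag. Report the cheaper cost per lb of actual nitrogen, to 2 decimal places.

option A: N per bag = 25 × 23% = 5.75 lb; cost = 111.79 / 5.75 = €19.4417/lb N.
option B: N per bag = 80 × 7% = 5.6 lb; cost = 40.20 / 5.6 = €7.1786/lb N.
option B is cheaper.

€7.18 per lb N (option B)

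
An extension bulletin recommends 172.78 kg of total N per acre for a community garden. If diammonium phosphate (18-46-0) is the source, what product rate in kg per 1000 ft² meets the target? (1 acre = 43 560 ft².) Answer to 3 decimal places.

22.036 kg of product per thousand sq ft

Product per acre = 172.78 / 18% = 959.889 kg.
Convert to per 1000 ft²: 959.889 × 0.0229568 = 22.03602 kg.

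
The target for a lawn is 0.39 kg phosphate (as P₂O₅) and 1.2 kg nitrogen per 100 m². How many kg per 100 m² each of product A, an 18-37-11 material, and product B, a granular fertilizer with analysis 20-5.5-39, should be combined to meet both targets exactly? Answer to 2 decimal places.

With a, b = kg per 100 m² of product A and product B:
P₂O₅: 0.37·a + 0.055·b = 0.39
N: 0.18·a + 0.2·b = 1.2
From row1: a = (0.39 − 0.055·b) / 0.37.
Into row2: 0.18·(0.39 − 0.055·b)/0.37 + 0.2·b = 1.2 → b = 5.83151, a = 0.187207.

0.19 kg product A, 5.83 kg product B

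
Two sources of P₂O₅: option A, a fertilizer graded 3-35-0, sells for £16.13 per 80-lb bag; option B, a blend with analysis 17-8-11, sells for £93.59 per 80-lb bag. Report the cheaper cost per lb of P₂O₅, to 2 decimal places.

£0.58 per lb P₂O₅ (option A)

option A: P₂O₅ per bag = 80 × 35% = 28 lb; cost = 16.13 / 28 = £0.5761/lb P₂O₅.
option B: P₂O₅ per bag = 80 × 8% = 6.4 lb; cost = 93.59 / 6.4 = £14.6234/lb P₂O₅.
option A is cheaper.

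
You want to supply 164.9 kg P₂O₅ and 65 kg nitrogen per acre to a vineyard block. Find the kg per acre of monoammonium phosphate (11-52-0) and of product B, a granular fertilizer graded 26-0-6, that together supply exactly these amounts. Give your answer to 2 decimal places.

With a, b = kg per acre of monoammonium phosphate and product B:
P₂O₅: 0.52·a + 0·b = 164.9
N: 0.11·a + 0.26·b = 65
Eliminate b: (row1) − 0/0.26·(row2) → 0.52·a = 164.9, so a = 317.115.
Then b = (65 − 0.11·317.115) / 0.26 = 115.836.

317.12 kg monoammonium phosphate, 115.84 kg product B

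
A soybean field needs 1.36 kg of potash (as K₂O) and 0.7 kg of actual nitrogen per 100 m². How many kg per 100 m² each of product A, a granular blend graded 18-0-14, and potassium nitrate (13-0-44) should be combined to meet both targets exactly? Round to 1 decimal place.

With a, b = kg per 100 m² of product A and potassium nitrate:
K₂O: 0.14·a + 0.44·b = 1.36
N: 0.18·a + 0.13·b = 0.7
Solving simultaneously: a = 2.15082, b = 2.40656.

2.2 kg product A, 2.4 kg potassium nitrate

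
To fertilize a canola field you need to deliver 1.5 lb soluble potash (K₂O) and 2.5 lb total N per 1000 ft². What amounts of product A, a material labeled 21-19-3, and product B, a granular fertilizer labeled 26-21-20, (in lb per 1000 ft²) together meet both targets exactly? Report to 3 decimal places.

Let a = lb of product A, b = lb of product B (per 1000 ft²).
K₂O: 0.03·a + 0.2·b = 1.5
N: 0.21·a + 0.26·b = 2.5
From row1: a = (1.5 − 0.2·b) / 0.03.
Into row2: 0.21·(1.5 − 0.2·b)/0.03 + 0.26·b = 2.5 → b = 7.01754, a = 3.21637.

3.216 lb product A, 7.018 lb product B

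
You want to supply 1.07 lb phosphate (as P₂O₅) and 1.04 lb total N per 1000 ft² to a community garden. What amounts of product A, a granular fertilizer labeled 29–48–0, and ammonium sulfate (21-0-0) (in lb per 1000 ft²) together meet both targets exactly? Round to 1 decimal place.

2.2 lb product A, 1.9 lb ammonium sulfate

Let a = lb of product A, b = lb of ammonium sulfate (per 1000 ft²).
P₂O₅: 0.48·a + 0·b = 1.07
N: 0.29·a + 0.21·b = 1.04
Solving simultaneously: a = 2.22917, b = 1.87401.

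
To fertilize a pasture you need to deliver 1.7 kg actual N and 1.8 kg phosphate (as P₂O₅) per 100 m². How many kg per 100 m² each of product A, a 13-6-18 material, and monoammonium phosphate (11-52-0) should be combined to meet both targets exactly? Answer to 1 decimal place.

Per-100 m² balance (a = product A, b = monoammonium phosphate):
N: 0.13·a + 0.11·b = 1.7
P₂O₅: 0.06·a + 0.52·b = 1.8
From row1: a = (1.7 − 0.11·b) / 0.13.
Into row2: 0.06·(1.7 − 0.11·b)/0.13 + 0.52·b = 1.8 → b = 2.16393, a = 11.2459.

11.2 kg product A, 2.2 kg monoammonium phosphate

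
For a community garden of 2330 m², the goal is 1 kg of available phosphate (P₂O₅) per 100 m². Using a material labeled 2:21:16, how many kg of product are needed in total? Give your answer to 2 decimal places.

110.95 kg

Product per 100 m² = 1 / 21% = 4.7619 kg.
Total product = 4.7619 × 2330 / 100 = 110.952 kg.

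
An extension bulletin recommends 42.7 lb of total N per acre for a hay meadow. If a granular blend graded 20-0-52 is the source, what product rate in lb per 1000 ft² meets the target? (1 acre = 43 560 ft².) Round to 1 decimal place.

4.9 lb of product per thousand sq ft

Product per acre = 42.7 / 20% = 213.5 lb.
Convert to per 1000 ft²: 213.5 × 0.0229568 = 4.90129 lb.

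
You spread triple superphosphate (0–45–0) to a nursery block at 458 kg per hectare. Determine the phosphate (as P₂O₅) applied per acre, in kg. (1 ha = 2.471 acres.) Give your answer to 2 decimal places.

P₂O₅ per hectare = 458 × 45% = 206.1 kg.
Convert to per acre: 206.1 × 0.404694 = 83.4075 kg.

83.41 kg P₂O₅ per acre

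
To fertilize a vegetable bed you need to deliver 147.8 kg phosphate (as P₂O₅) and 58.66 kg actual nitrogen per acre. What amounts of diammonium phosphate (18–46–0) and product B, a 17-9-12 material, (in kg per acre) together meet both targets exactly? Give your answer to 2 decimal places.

With a, b = kg per acre of diammonium phosphate and product B:
P₂O₅: 0.46·a + 0.09·b = 147.8
N: 0.18·a + 0.17·b = 58.66
Solving simultaneously: a = 320.106, b = 6.12258.

320.11 kg diammonium phosphate, 6.12 kg product B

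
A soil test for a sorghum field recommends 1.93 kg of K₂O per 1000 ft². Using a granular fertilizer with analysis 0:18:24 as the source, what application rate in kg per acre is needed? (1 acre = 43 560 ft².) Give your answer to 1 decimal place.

Product per 1000 ft² = 1.93 / 24% = 8.04167 kg.
Convert to per acre: 8.04167 × 43.56 = 350.295 kg.

350.3 kg of product per acre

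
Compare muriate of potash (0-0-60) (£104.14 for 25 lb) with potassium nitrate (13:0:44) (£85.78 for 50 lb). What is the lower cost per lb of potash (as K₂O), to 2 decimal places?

£3.90 per lb K₂O (potassium nitrate)

muriate of potash: K₂O per bag = 25 × 60% = 15 lb; cost = 104.14 / 15 = £6.9427/lb K₂O.
potassium nitrate: K₂O per bag = 50 × 44% = 22 lb; cost = 85.78 / 22 = £3.8991/lb K₂O.
potassium nitrate is cheaper.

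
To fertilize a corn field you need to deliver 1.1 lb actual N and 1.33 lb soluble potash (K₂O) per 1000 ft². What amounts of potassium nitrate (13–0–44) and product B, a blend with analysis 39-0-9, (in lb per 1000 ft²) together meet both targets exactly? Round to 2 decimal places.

2.62 lb potassium nitrate, 1.95 lb product B

Per-1000 ft² balance (a = potassium nitrate, b = product B):
N: 0.13·a + 0.39·b = 1.1
K₂O: 0.44·a + 0.09·b = 1.33
From row1: a = (1.1 − 0.39·b) / 0.13.
Into row2: 0.44·(1.1 − 0.39·b)/0.13 + 0.09·b = 1.33 → b = 1.94559, a = 2.62477.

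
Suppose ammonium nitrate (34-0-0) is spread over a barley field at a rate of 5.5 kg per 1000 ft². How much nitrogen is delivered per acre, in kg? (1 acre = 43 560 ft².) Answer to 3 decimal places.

nitrogen per 1000 ft² = 5.5 × 34% = 1.87 kg.
Convert to per acre: 1.87 × 43.56 = 81.4572 kg.

81.457 kg N per acre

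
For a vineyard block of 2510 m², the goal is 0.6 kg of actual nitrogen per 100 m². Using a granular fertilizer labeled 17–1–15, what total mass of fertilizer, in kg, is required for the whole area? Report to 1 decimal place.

Product per 100 m² = 0.6 / 17% = 3.52941 kg.
Total product = 3.52941 × 2510 / 100 = 88.5882 kg.

88.6 kg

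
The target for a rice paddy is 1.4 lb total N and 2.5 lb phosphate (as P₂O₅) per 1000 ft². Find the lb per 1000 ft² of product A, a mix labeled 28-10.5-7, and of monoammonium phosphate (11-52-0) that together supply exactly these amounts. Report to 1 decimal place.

Per-1000 ft² balance (a = product A, b = monoammonium phosphate):
N: 0.28·a + 0.11·b = 1.4
P₂O₅: 0.105·a + 0.52·b = 2.5
Eliminate b: (row1) − 0.11/0.52·(row2) → 0.257788·a = 0.871154, so a = 3.37934.
Then b = (2.5 − 0.105·3.37934) / 0.52 = 4.12533.

3.4 lb product A, 4.1 lb monoammonium phosphate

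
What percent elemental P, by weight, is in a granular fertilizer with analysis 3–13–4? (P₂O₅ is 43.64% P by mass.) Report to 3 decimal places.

5.673% P

%P = 13 × 0.4364 = 5.6732%.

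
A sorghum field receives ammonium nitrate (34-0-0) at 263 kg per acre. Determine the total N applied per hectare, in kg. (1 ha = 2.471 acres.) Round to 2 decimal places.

220.96 kg N per hectare

nitrogen per acre = 263 × 34% = 89.42 kg.
Convert to per hectare: 89.42 × 2.471 = 220.957 kg.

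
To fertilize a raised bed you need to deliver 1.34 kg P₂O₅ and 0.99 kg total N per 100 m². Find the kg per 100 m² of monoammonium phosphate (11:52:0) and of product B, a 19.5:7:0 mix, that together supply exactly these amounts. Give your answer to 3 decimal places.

2.049 kg monoammonium phosphate, 3.921 kg product B

Let a = kg of monoammonium phosphate, b = kg of product B (per 100 m²).
P₂O₅: 0.52·a + 0.07·b = 1.34
N: 0.11·a + 0.195·b = 0.99
Solving simultaneously: a = 2.04909, b = 3.92102.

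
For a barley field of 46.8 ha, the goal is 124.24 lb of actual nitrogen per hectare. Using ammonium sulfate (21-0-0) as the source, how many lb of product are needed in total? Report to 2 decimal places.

27687.77 lb

Product per hectare = 124.24 / 21% = 591.619 lb.
Total product = 591.619 × 46.8 = 27687.771 lb.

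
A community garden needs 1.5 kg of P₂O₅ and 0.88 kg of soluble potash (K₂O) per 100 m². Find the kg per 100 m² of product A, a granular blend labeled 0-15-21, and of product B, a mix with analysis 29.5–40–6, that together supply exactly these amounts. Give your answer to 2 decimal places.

3.49 kg product A, 2.44 kg product B

Let a = kg of product A, b = kg of product B (per 100 m²).
P₂O₅: 0.15·a + 0.4·b = 1.5
K₂O: 0.21·a + 0.06·b = 0.88
Eliminate a: (row1) − 0.15/0.21·(row2) → 0.357143·b = 0.871429, so b = 2.44.
Back-substitute: a = (1.5 − 0.4·2.44) / 0.15 = 3.49333.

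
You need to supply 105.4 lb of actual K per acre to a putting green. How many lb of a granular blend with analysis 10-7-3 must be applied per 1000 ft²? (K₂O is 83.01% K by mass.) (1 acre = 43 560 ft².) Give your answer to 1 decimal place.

97.2 lb of product per thousand sq ft

As K₂O: 105.4 / 0.8301 = 126.973 lb per acre.
Product per acre = 126.973 / 3% = 4232.42 lb.
Convert to per 1000 ft²: 4232.42 × 0.0229568 = 97.163 lb.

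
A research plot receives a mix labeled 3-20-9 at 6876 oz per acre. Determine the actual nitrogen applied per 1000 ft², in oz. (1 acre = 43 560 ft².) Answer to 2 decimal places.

nitrogen per acre = 6876 × 3% = 206.28 oz.
Convert to per 1000 ft²: 206.28 × 0.0229568 = 4.73554 oz.

4.74 oz N per thousand sq ft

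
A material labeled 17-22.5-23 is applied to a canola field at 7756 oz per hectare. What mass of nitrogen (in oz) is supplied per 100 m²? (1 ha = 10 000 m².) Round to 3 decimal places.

13.185 oz N per hundred sq m

nitrogen per hectare = 7756 × 17% = 1318.52 oz.
Convert to per 100 m²: 1318.52 × 0.01 = 13.1852 oz.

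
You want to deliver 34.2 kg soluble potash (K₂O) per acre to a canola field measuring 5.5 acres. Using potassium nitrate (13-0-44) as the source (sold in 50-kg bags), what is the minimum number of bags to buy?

9 bags

Product per acre = 34.2 / 44% = 77.7273 kg.
Total product = 77.7273 × 5.5 = 427.5 kg.
Bags = ⌈427.5 / 50⌉ = 9.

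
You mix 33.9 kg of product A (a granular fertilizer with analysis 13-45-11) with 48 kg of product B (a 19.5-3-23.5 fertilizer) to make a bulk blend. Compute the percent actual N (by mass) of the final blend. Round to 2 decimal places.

Total mass = 33.9 + 48 = 81.9 kg.
N mass = 13%×33.9 + 19.5%×48 = 13.767 kg.
% N = 13.767 / 81.9 = 16.8095%.

16.81% N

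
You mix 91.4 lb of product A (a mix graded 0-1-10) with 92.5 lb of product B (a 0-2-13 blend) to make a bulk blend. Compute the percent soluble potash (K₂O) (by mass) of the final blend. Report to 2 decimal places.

Total mass = 91.4 + 92.5 = 183.9 lb.
K₂O mass = 10%×91.4 + 13%×92.5 = 21.165 lb.
% K₂O = 21.165 / 183.9 = 11.509%.

11.51% K₂O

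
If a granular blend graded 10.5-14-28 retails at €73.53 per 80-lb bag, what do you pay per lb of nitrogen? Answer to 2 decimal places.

N in bag = 80 × 10.5% = 8.4 lb.
Cost per lb N = €73.53 / 8.4 = €8.7536.

€8.75 per lb N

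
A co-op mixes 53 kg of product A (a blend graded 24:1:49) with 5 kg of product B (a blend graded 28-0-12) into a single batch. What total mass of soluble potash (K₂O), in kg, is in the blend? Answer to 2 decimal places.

K₂O mass = 49%×53 + 12%×5 = 26.57 kg.

26.57 kg K₂O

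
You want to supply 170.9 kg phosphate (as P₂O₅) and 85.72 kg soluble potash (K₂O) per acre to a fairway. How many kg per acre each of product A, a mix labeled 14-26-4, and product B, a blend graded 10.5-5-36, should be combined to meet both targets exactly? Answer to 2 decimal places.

With a, b = kg per acre of product A and product B:
P₂O₅: 0.26·a + 0.05·b = 170.9
K₂O: 0.04·a + 0.36·b = 85.72
Solving simultaneously: a = 624.869, b = 168.681.

624.87 kg product A, 168.68 kg product B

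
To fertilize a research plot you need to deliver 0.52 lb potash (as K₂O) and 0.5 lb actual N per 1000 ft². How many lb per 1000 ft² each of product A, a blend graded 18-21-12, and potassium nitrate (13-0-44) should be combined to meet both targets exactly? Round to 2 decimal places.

Per-1000 ft² balance (a = product A, b = potassium nitrate):
K₂O: 0.12·a + 0.44·b = 0.52
N: 0.18·a + 0.13·b = 0.5
From row1: a = (0.52 − 0.44·b) / 0.12.
Into row2: 0.18·(0.52 − 0.44·b)/0.12 + 0.13·b = 0.5 → b = 0.528302, a = 2.39623.

2.40 lb product A, 0.53 lb potassium nitrate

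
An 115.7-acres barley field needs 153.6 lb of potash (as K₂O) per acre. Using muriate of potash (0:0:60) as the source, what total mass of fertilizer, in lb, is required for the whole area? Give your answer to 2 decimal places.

Product per acre = 153.6 / 60% = 256 lb.
Total product = 256 × 115.7 = 29619.2 lb.

29619.20 lb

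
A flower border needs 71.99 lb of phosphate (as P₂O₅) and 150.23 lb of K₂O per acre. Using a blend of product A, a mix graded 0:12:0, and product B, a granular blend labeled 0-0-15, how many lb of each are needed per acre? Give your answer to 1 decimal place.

599.9 lb product A, 1001.5 lb product B

Per-acre balance (a = product A, b = product B):
P₂O₅: 0.12·a + 0·b = 71.99
K₂O: 0·a + 0.15·b = 150.23
Solving simultaneously: a = 599.917, b = 1001.53.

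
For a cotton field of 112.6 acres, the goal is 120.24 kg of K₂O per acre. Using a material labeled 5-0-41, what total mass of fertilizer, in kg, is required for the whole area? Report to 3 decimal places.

Product per acre = 120.24 / 41% = 293.268 kg.
Total product = 293.268 × 112.6 = 33022.0098 kg.

33022.010 kg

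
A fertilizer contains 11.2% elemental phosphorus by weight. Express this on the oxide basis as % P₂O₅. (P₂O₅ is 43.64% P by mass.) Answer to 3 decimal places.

25.665% P₂O₅

%P₂O₅ = 11.2 / 0.4364 = 25.6645%.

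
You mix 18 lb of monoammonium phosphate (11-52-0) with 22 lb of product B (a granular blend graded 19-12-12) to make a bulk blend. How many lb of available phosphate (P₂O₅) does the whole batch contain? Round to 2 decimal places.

P₂O₅ mass = 52%×18 + 12%×22 = 12 lb.

12.00 lb P₂O₅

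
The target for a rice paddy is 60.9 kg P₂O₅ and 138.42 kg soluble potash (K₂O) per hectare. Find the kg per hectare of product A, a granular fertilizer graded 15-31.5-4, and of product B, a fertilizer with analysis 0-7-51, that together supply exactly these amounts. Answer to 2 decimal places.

135.38 kg product A, 260.79 kg product B

Let a = kg of product A, b = kg of product B (per hectare).
P₂O₅: 0.315·a + 0.07·b = 60.9
K₂O: 0.04·a + 0.51·b = 138.42
Eliminate a: (row1) − 0.315/0.04·(row2) → -3.94625·b = -1029.16, so b = 260.794.
Back-substitute: a = (60.9 − 0.07·260.794) / 0.315 = 135.379.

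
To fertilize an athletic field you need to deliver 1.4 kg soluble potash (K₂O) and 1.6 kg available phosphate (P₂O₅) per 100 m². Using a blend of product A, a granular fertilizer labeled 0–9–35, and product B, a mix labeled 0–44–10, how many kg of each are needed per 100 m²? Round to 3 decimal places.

3.145 kg product A, 2.993 kg product B

Let a = kg of product A, b = kg of product B (per 100 m²).
K₂O: 0.35·a + 0.1·b = 1.4
P₂O₅: 0.09·a + 0.44·b = 1.6
From row1: a = (1.4 − 0.1·b) / 0.35.
Into row2: 0.09·(1.4 − 0.1·b)/0.35 + 0.44·b = 1.6 → b = 2.9931, a = 3.14483.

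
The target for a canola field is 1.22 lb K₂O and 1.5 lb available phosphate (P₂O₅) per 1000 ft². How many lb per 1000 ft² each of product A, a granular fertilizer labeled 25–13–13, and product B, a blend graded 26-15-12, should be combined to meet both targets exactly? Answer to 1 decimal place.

With a, b = lb per 1000 ft² of product A and product B:
K₂O: 0.13·a + 0.12·b = 1.22
P₂O₅: 0.13·a + 0.15·b = 1.5
Eliminate b: (row1) − 0.12/0.15·(row2) → 0.026·a = 0.02, so a = 0.769231.
Then b = (1.5 − 0.13·0.769231) / 0.15 = 9.33333.

0.8 lb product A, 9.3 lb product B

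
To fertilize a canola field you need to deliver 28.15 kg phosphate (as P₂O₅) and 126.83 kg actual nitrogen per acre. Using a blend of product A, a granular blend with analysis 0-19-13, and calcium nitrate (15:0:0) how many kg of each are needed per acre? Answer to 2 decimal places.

148.16 kg product A, 845.53 kg calcium nitrate

Let a = kg of product A, b = kg of calcium nitrate (per acre).
P₂O₅: 0.19·a + 0·b = 28.15
N: 0·a + 0.15·b = 126.83
Solving simultaneously: a = 148.158, b = 845.533.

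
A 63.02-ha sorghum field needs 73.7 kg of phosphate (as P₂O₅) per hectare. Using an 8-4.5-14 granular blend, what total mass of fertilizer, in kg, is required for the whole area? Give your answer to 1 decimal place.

103212.8 kg

Product per hectare = 73.7 / 4.5% = 1637.78 kg.
Total product = 1637.78 × 63.02 = 103212.76 kg.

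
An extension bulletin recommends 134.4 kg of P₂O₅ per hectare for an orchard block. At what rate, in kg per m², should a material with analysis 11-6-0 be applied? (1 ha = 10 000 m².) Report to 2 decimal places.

Product per hectare = 134.4 / 6% = 2240 kg.
Convert to per m²: 2240 × 0.0001 = 0.224 kg.

0.22 kg of product per sq m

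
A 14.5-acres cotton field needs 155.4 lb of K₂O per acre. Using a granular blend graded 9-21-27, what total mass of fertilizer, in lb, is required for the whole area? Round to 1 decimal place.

Product per acre = 155.4 / 27% = 575.556 lb.
Total product = 575.556 × 14.5 = 8345.56 lb.

8345.6 lb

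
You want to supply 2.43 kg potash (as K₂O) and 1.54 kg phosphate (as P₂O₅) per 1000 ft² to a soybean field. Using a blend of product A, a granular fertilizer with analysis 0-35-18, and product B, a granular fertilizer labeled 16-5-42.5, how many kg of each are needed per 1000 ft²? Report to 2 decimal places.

Per-1000 ft² balance (a = product A, b = product B):
K₂O: 0.18·a + 0.425·b = 2.43
P₂O₅: 0.35·a + 0.05·b = 1.54
Eliminate a: (row1) − 0.18/0.35·(row2) → 0.399286·b = 1.638, so b = 4.10233.
Back-substitute: a = (2.43 − 0.425·4.10233) / 0.18 = 3.81395.

3.81 kg product A, 4.10 kg product B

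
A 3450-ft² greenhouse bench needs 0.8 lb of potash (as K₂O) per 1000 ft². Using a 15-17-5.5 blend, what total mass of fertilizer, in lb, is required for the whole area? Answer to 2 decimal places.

Product per 1000 ft² = 0.8 / 5.5% = 14.5455 lb.
Total product = 14.5455 × 3450 / 1000 = 50.1818 lb.

50.18 lb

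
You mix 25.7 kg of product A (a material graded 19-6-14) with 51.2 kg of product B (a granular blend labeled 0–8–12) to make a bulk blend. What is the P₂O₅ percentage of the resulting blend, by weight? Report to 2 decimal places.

7.33% P₂O₅

Total mass = 25.7 + 51.2 = 76.9 kg.
P₂O₅ mass = 6%×25.7 + 8%×51.2 = 5.638 kg.
% P₂O₅ = 5.638 / 76.9 = 7.3316%.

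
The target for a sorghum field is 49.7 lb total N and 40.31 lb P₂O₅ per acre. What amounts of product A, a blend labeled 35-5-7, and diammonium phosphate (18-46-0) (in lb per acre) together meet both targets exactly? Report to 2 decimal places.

102.67 lb product A, 76.47 lb diammonium phosphate

Let a = lb of product A, b = lb of diammonium phosphate (per acre).
N: 0.35·a + 0.18·b = 49.7
P₂O₅: 0.05·a + 0.46·b = 40.31
From row1: a = (49.7 − 0.18·b) / 0.35.
Into row2: 0.05·(49.7 − 0.18·b)/0.35 + 0.46·b = 40.31 → b = 76.4704, a = 102.672.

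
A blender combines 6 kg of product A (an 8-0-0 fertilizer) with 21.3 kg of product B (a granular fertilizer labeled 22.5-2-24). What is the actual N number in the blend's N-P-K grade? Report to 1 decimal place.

19.3% N

Total mass = 6 + 21.3 = 27.3 kg.
N mass = 8%×6 + 22.5%×21.3 = 5.2725 kg.
% N = 5.2725 / 27.3 = 19.3132%.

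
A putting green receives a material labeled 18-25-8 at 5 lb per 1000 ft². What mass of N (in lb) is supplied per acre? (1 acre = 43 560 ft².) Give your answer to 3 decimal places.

39.204 lb N per acre

nitrogen per 1000 ft² = 5 × 18% = 0.9 lb.
Convert to per acre: 0.9 × 43.56 = 39.204 lb.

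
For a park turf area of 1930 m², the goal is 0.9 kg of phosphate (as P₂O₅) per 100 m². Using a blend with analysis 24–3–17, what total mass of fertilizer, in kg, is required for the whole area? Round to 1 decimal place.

579.0 kg

Product per 100 m² = 0.9 / 3% = 30 kg.
Total product = 30 × 1930 / 100 = 579 kg.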